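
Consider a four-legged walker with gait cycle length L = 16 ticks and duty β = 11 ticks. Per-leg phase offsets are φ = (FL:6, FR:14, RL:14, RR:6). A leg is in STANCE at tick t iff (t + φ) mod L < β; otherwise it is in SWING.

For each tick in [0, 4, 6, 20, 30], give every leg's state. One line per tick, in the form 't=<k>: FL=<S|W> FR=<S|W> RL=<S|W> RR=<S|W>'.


t=0: phase=(6,14,14,6) vs β=11 → FL=S FR=W RL=W RR=S
t=4: phase=(10,2,2,10) vs β=11 → FL=S FR=S RL=S RR=S
t=6: phase=(12,4,4,12) vs β=11 → FL=W FR=S RL=S RR=W
t=20: phase=(10,2,2,10) vs β=11 → FL=S FR=S RL=S RR=S
t=30: phase=(4,12,12,4) vs β=11 → FL=S FR=W RL=W RR=S

t=0: FL=S FR=W RL=W RR=S
t=4: FL=S FR=S RL=S RR=S
t=6: FL=W FR=S RL=S RR=W
t=20: FL=S FR=S RL=S RR=S
t=30: FL=S FR=W RL=W RR=S


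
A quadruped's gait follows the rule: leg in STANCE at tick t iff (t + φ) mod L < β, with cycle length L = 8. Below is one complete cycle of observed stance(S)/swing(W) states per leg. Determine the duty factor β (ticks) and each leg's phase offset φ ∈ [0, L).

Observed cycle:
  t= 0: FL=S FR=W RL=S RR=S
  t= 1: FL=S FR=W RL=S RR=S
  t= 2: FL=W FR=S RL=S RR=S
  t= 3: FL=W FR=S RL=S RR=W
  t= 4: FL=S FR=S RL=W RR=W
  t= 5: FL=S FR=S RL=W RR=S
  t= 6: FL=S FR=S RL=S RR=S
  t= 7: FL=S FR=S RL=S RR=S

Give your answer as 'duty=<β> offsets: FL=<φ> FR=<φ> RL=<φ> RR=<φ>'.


duty β = stance ticks per leg = 6
FL: stance ticks = 6; W→S at t=4 → φ=4
FR: stance ticks = 6; W→S at t=2 → φ=6
RL: stance ticks = 6; W→S at t=6 → φ=2
RR: stance ticks = 6; W→S at t=5 → φ=3

duty=6 offsets: FL=4 FR=6 RL=2 RR=3


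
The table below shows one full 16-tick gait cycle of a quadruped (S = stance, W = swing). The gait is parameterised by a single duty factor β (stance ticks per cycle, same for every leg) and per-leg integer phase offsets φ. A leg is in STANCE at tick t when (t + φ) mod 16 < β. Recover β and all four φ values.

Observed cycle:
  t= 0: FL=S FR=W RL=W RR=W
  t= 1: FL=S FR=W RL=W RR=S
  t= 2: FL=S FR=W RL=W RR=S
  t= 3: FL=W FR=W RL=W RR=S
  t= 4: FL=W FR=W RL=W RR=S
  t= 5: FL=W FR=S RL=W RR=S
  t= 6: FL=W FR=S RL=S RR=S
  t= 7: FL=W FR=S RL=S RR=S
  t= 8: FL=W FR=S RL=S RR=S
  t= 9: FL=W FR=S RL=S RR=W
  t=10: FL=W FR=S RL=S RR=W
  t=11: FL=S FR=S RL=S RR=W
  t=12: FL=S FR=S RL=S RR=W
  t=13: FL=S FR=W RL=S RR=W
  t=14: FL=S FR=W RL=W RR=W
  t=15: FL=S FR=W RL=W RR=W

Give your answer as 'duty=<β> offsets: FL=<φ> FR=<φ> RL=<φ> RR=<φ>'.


duty=8 offsets: FL=5 FR=11 RL=10 RR=15

duty β = stance ticks per leg = 8
FL: stance ticks = 8; W→S at t=11 → φ=5
FR: stance ticks = 8; W→S at t=5 → φ=11
RL: stance ticks = 8; W→S at t=6 → φ=10
RR: stance ticks = 8; W→S at t=1 → φ=15


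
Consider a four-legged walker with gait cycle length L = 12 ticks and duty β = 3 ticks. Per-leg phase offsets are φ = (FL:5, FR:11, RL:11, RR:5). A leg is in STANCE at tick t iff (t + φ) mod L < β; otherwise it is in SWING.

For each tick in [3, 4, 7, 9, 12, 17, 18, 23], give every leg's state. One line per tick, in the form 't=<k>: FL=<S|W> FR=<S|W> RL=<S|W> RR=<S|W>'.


t=3: phase=(8,2,2,8) vs β=3 → FL=W FR=S RL=S RR=W
t=4: phase=(9,3,3,9) vs β=3 → FL=W FR=W RL=W RR=W
t=7: phase=(0,6,6,0) vs β=3 → FL=S FR=W RL=W RR=S
t=9: phase=(2,8,8,2) vs β=3 → FL=S FR=W RL=W RR=S
t=12: phase=(5,11,11,5) vs β=3 → FL=W FR=W RL=W RR=W
t=17: phase=(10,4,4,10) vs β=3 → FL=W FR=W RL=W RR=W
t=18: phase=(11,5,5,11) vs β=3 → FL=W FR=W RL=W RR=W
t=23: phase=(4,10,10,4) vs β=3 → FL=W FR=W RL=W RR=W

t=3: FL=W FR=S RL=S RR=W
t=4: FL=W FR=W RL=W RR=W
t=7: FL=S FR=W RL=W RR=S
t=9: FL=S FR=W RL=W RR=S
t=12: FL=W FR=W RL=W RR=W
t=17: FL=W FR=W RL=W RR=W
t=18: FL=W FR=W RL=W RR=W
t=23: FL=W FR=W RL=W RR=W


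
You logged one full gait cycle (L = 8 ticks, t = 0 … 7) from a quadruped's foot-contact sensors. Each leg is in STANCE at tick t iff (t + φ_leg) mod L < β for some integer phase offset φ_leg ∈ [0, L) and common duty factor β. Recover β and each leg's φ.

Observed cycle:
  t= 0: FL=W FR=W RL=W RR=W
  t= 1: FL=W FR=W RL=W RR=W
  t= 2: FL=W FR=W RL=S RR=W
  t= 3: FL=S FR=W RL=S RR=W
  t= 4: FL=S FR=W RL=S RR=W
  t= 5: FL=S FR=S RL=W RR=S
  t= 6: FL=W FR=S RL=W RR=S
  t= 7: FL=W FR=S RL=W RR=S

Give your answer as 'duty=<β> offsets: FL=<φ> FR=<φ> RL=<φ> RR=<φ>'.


duty β = stance ticks per leg = 3
FL: stance ticks = 3; W→S at t=3 → φ=5
FR: stance ticks = 3; W→S at t=5 → φ=3
RL: stance ticks = 3; W→S at t=2 → φ=6
RR: stance ticks = 3; W→S at t=5 → φ=3

duty=3 offsets: FL=5 FR=3 RL=6 RR=3


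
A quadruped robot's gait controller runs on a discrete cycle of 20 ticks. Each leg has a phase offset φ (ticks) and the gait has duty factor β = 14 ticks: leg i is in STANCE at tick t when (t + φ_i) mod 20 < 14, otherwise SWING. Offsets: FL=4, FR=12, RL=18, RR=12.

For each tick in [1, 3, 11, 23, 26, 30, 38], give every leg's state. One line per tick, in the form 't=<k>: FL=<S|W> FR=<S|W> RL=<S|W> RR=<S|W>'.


t=1: phase=(5,13,19,13) vs β=14 → FL=S FR=S RL=W RR=S
t=3: phase=(7,15,1,15) vs β=14 → FL=S FR=W RL=S RR=W
t=11: phase=(15,3,9,3) vs β=14 → FL=W FR=S RL=S RR=S
t=23: phase=(7,15,1,15) vs β=14 → FL=S FR=W RL=S RR=W
t=26: phase=(10,18,4,18) vs β=14 → FL=S FR=W RL=S RR=W
t=30: phase=(14,2,8,2) vs β=14 → FL=W FR=S RL=S RR=S
t=38: phase=(2,10,16,10) vs β=14 → FL=S FR=S RL=W RR=S

t=1: FL=S FR=S RL=W RR=S
t=3: FL=S FR=W RL=S RR=W
t=11: FL=W FR=S RL=S RR=S
t=23: FL=S FR=W RL=S RR=W
t=26: FL=S FR=W RL=S RR=W
t=30: FL=W FR=S RL=S RR=S
t=38: FL=S FR=S RL=W RR=S


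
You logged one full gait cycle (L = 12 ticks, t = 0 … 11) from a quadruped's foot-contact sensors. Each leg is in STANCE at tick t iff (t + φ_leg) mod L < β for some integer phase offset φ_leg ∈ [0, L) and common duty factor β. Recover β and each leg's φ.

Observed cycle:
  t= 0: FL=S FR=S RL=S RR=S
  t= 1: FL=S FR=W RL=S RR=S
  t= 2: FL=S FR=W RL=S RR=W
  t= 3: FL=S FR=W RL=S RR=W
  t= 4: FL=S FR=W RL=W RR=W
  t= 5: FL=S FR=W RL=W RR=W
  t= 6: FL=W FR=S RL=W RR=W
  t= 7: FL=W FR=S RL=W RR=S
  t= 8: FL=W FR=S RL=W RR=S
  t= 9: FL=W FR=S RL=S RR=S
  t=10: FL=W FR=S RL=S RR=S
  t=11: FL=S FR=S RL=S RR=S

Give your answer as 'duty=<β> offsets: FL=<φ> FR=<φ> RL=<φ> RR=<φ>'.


duty=7 offsets: FL=1 FR=6 RL=3 RR=5

duty β = stance ticks per leg = 7
FL: stance ticks = 7; W→S at t=11 → φ=1
FR: stance ticks = 7; W→S at t=6 → φ=6
RL: stance ticks = 7; W→S at t=9 → φ=3
RR: stance ticks = 7; W→S at t=7 → φ=5


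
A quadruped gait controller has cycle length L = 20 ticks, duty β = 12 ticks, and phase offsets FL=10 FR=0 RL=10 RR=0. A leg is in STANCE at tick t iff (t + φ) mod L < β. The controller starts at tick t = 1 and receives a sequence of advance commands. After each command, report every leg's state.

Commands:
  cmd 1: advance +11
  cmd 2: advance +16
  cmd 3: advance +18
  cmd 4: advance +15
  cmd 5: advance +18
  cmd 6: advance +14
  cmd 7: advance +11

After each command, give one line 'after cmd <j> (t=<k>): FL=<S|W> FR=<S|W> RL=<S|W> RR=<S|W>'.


start t=1: FL=S FR=S RL=S RR=S
cmd 1: advance +11 → t=12, phase=(2,12,2,12) → FL=S FR=W RL=S RR=W
cmd 2: advance +16 → t=28, phase=(18,8,18,8) → FL=W FR=S RL=W RR=S
cmd 3: advance +18 → t=46, phase=(16,6,16,6) → FL=W FR=S RL=W RR=S
cmd 4: advance +15 → t=61, phase=(11,1,11,1) → FL=S FR=S RL=S RR=S
cmd 5: advance +18 → t=79, phase=(9,19,9,19) → FL=S FR=W RL=S RR=W
cmd 6: advance +14 → t=93, phase=(3,13,3,13) → FL=S FR=W RL=S RR=W
cmd 7: advance +11 → t=104, phase=(14,4,14,4) → FL=W FR=S RL=W RR=S

after cmd 1 (t=12): FL=S FR=W RL=S RR=W
after cmd 2 (t=28): FL=W FR=S RL=W RR=S
after cmd 3 (t=46): FL=W FR=S RL=W RR=S
after cmd 4 (t=61): FL=S FR=S RL=S RR=S
after cmd 5 (t=79): FL=S FR=W RL=S RR=W
after cmd 6 (t=93): FL=S FR=W RL=S RR=W
after cmd 7 (t=104): FL=W FR=S RL=W RR=S


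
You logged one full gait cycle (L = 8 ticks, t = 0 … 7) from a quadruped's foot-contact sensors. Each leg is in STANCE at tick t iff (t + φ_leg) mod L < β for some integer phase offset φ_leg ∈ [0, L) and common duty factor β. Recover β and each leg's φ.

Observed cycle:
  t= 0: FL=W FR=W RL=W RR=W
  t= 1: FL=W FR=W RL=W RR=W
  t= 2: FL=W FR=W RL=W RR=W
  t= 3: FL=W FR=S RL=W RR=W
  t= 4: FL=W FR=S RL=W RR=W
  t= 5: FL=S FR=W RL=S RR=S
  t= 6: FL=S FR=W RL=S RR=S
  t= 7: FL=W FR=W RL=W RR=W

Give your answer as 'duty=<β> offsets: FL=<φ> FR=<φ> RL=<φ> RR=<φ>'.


duty β = stance ticks per leg = 2
FL: stance ticks = 2; W→S at t=5 → φ=3
FR: stance ticks = 2; W→S at t=3 → φ=5
RL: stance ticks = 2; W→S at t=5 → φ=3
RR: stance ticks = 2; W→S at t=5 → φ=3

duty=2 offsets: FL=3 FR=5 RL=3 RR=3


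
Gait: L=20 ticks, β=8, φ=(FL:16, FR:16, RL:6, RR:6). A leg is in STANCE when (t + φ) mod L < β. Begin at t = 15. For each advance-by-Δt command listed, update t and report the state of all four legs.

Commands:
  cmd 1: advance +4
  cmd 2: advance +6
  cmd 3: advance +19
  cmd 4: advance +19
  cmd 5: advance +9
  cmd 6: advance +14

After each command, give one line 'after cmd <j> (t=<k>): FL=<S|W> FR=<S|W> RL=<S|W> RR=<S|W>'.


start t=15: FL=W FR=W RL=S RR=S
cmd 1: advance +4 → t=19, phase=(15,15,5,5) → FL=W FR=W RL=S RR=S
cmd 2: advance +6 → t=25, phase=(1,1,11,11) → FL=S FR=S RL=W RR=W
cmd 3: advance +19 → t=44, phase=(0,0,10,10) → FL=S FR=S RL=W RR=W
cmd 4: advance +19 → t=63, phase=(19,19,9,9) → FL=W FR=W RL=W RR=W
cmd 5: advance +9 → t=72, phase=(8,8,18,18) → FL=W FR=W RL=W RR=W
cmd 6: advance +14 → t=86, phase=(2,2,12,12) → FL=S FR=S RL=W RR=W

after cmd 1 (t=19): FL=W FR=W RL=S RR=S
after cmd 2 (t=25): FL=S FR=S RL=W RR=W
after cmd 3 (t=44): FL=S FR=S RL=W RR=W
after cmd 4 (t=63): FL=W FR=W RL=W RR=W
after cmd 5 (t=72): FL=W FR=W RL=W RR=W
after cmd 6 (t=86): FL=S FR=S RL=W RR=W


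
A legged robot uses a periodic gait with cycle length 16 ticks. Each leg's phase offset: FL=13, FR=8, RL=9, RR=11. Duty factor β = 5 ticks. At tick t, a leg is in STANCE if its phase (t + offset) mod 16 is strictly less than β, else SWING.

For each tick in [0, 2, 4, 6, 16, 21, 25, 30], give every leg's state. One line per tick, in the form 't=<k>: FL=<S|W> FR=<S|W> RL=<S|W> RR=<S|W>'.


t=0: FL=W FR=W RL=W RR=W
t=2: FL=W FR=W RL=W RR=W
t=4: FL=S FR=W RL=W RR=W
t=6: FL=S FR=W RL=W RR=S
t=16: FL=W FR=W RL=W RR=W
t=21: FL=S FR=W RL=W RR=S
t=25: FL=W FR=S RL=S RR=S
t=30: FL=W FR=W RL=W RR=W

t=0: phase=(13,8,9,11) vs β=5 → FL=W FR=W RL=W RR=W
t=2: phase=(15,10,11,13) vs β=5 → FL=W FR=W RL=W RR=W
t=4: phase=(1,12,13,15) vs β=5 → FL=S FR=W RL=W RR=W
t=6: phase=(3,14,15,1) vs β=5 → FL=S FR=W RL=W RR=S
t=16: phase=(13,8,9,11) vs β=5 → FL=W FR=W RL=W RR=W
t=21: phase=(2,13,14,0) vs β=5 → FL=S FR=W RL=W RR=S
t=25: phase=(6,1,2,4) vs β=5 → FL=W FR=S RL=S RR=S
t=30: phase=(11,6,7,9) vs β=5 → FL=W FR=W RL=W RR=W


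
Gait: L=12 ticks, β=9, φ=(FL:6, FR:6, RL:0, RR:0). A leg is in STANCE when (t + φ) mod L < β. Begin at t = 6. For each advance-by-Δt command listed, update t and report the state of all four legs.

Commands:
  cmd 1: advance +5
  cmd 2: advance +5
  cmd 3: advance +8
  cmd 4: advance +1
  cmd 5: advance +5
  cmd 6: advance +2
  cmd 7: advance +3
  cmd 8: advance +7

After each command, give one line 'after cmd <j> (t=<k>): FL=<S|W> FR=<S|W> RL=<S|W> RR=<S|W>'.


after cmd 1 (t=11): FL=S FR=S RL=W RR=W
after cmd 2 (t=16): FL=W FR=W RL=S RR=S
after cmd 3 (t=24): FL=S FR=S RL=S RR=S
after cmd 4 (t=25): FL=S FR=S RL=S RR=S
after cmd 5 (t=30): FL=S FR=S RL=S RR=S
after cmd 6 (t=32): FL=S FR=S RL=S RR=S
after cmd 7 (t=35): FL=S FR=S RL=W RR=W
after cmd 8 (t=42): FL=S FR=S RL=S RR=S

start t=6: FL=S FR=S RL=S RR=S
cmd 1: advance +5 → t=11, phase=(5,5,11,11) → FL=S FR=S RL=W RR=W
cmd 2: advance +5 → t=16, phase=(10,10,4,4) → FL=W FR=W RL=S RR=S
cmd 3: advance +8 → t=24, phase=(6,6,0,0) → FL=S FR=S RL=S RR=S
cmd 4: advance +1 → t=25, phase=(7,7,1,1) → FL=S FR=S RL=S RR=S
cmd 5: advance +5 → t=30, phase=(0,0,6,6) → FL=S FR=S RL=S RR=S
cmd 6: advance +2 → t=32, phase=(2,2,8,8) → FL=S FR=S RL=S RR=S
cmd 7: advance +3 → t=35, phase=(5,5,11,11) → FL=S FR=S RL=W RR=W
cmd 8: advance +7 → t=42, phase=(0,0,6,6) → FL=S FR=S RL=S RR=S


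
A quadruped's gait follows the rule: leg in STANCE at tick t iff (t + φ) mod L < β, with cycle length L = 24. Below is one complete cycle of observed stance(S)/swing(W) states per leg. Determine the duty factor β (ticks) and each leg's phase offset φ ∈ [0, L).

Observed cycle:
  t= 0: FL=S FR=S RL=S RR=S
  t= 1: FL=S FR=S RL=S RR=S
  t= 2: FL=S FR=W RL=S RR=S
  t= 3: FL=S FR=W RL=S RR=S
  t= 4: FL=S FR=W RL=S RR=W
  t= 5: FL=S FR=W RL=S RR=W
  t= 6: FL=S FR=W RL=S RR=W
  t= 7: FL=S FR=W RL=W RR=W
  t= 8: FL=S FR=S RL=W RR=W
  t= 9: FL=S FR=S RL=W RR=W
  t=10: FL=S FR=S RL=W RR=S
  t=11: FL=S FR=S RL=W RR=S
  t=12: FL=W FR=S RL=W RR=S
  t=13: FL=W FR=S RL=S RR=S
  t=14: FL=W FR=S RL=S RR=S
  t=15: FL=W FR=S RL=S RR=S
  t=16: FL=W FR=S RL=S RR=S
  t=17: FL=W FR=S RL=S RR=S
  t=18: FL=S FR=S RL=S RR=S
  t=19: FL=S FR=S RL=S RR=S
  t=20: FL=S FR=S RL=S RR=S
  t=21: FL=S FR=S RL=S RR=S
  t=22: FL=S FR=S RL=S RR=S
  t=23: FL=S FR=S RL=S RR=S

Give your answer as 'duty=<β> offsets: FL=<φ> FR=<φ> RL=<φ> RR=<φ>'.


duty=18 offsets: FL=6 FR=16 RL=11 RR=14

duty β = stance ticks per leg = 18
FL: stance ticks = 18; W→S at t=18 → φ=6
FR: stance ticks = 18; W→S at t=8 → φ=16
RL: stance ticks = 18; W→S at t=13 → φ=11
RR: stance ticks = 18; W→S at t=10 → φ=14


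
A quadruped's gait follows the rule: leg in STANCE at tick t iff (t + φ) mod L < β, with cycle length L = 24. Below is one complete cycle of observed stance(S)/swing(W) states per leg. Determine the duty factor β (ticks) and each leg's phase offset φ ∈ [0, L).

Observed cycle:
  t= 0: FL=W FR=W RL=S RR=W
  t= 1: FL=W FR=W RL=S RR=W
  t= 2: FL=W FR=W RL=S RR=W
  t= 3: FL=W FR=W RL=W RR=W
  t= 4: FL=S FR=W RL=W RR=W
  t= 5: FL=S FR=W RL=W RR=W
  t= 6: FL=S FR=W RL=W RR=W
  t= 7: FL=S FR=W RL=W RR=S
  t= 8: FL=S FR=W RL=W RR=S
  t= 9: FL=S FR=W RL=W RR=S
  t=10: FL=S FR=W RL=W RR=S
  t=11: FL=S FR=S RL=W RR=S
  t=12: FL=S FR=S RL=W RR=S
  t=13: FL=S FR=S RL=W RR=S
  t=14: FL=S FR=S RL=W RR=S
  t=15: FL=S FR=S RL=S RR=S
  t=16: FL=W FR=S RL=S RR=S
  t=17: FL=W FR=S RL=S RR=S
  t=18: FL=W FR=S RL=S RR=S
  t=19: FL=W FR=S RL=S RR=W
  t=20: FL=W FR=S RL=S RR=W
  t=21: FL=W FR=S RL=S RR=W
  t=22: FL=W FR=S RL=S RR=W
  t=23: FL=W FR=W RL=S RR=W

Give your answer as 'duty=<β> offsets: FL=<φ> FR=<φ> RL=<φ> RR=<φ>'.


duty=12 offsets: FL=20 FR=13 RL=9 RR=17

duty β = stance ticks per leg = 12
FL: stance ticks = 12; W→S at t=4 → φ=20
FR: stance ticks = 12; W→S at t=11 → φ=13
RL: stance ticks = 12; W→S at t=15 → φ=9
RR: stance ticks = 12; W→S at t=7 → φ=17


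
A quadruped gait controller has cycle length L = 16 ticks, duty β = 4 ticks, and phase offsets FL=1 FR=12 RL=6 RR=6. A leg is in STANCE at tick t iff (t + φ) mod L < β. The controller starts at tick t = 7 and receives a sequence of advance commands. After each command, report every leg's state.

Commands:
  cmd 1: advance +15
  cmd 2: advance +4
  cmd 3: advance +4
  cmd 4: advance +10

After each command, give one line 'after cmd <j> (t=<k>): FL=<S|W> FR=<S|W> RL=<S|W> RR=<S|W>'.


after cmd 1 (t=22): FL=W FR=S RL=W RR=W
after cmd 2 (t=26): FL=W FR=W RL=S RR=S
after cmd 3 (t=30): FL=W FR=W RL=W RR=W
after cmd 4 (t=40): FL=W FR=W RL=W RR=W

start t=7: FL=W FR=S RL=W RR=W
cmd 1: advance +15 → t=22, phase=(7,2,12,12) → FL=W FR=S RL=W RR=W
cmd 2: advance +4 → t=26, phase=(11,6,0,0) → FL=W FR=W RL=S RR=S
cmd 3: advance +4 → t=30, phase=(15,10,4,4) → FL=W FR=W RL=W RR=W
cmd 4: advance +10 → t=40, phase=(9,4,14,14) → FL=W FR=W RL=W RR=W


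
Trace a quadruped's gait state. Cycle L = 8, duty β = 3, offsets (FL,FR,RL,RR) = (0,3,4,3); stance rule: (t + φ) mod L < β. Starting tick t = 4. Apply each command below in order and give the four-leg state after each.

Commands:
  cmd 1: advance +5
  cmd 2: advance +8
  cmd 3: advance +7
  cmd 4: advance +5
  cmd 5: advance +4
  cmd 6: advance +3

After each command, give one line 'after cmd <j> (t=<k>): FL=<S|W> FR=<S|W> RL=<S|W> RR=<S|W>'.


after cmd 1 (t=9): FL=S FR=W RL=W RR=W
after cmd 2 (t=17): FL=S FR=W RL=W RR=W
after cmd 3 (t=24): FL=S FR=W RL=W RR=W
after cmd 4 (t=29): FL=W FR=S RL=S RR=S
after cmd 5 (t=33): FL=S FR=W RL=W RR=W
after cmd 6 (t=36): FL=W FR=W RL=S RR=W

start t=4: FL=W FR=W RL=S RR=W
cmd 1: advance +5 → t=9, phase=(1,4,5,4) → FL=S FR=W RL=W RR=W
cmd 2: advance +8 → t=17, phase=(1,4,5,4) → FL=S FR=W RL=W RR=W
cmd 3: advance +7 → t=24, phase=(0,3,4,3) → FL=S FR=W RL=W RR=W
cmd 4: advance +5 → t=29, phase=(5,0,1,0) → FL=W FR=S RL=S RR=S
cmd 5: advance +4 → t=33, phase=(1,4,5,4) → FL=S FR=W RL=W RR=W
cmd 6: advance +3 → t=36, phase=(4,7,0,7) → FL=W FR=W RL=S RR=W


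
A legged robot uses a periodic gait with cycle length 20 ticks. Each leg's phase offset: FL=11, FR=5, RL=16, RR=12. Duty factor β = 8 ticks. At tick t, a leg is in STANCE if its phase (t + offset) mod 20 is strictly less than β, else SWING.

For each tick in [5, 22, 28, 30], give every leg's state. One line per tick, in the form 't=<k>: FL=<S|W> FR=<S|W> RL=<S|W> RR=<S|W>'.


t=5: phase=(16,10,1,17) vs β=8 → FL=W FR=W RL=S RR=W
t=22: phase=(13,7,18,14) vs β=8 → FL=W FR=S RL=W RR=W
t=28: phase=(19,13,4,0) vs β=8 → FL=W FR=W RL=S RR=S
t=30: phase=(1,15,6,2) vs β=8 → FL=S FR=W RL=S RR=S

t=5: FL=W FR=W RL=S RR=W
t=22: FL=W FR=S RL=W RR=W
t=28: FL=W FR=W RL=S RR=S
t=30: FL=S FR=W RL=S RR=S


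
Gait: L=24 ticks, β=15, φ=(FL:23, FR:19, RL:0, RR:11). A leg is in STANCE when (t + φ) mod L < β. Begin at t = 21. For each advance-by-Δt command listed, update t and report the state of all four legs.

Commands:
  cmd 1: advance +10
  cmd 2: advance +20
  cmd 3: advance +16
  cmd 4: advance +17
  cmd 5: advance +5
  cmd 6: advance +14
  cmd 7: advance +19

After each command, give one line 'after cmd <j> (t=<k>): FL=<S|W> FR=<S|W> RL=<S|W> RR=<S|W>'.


start t=21: FL=W FR=W RL=W RR=S
cmd 1: advance +10 → t=31, phase=(6,2,7,18) → FL=S FR=S RL=S RR=W
cmd 2: advance +20 → t=51, phase=(2,22,3,14) → FL=S FR=W RL=S RR=S
cmd 3: advance +16 → t=67, phase=(18,14,19,6) → FL=W FR=S RL=W RR=S
cmd 4: advance +17 → t=84, phase=(11,7,12,23) → FL=S FR=S RL=S RR=W
cmd 5: advance +5 → t=89, phase=(16,12,17,4) → FL=W FR=S RL=W RR=S
cmd 6: advance +14 → t=103, phase=(6,2,7,18) → FL=S FR=S RL=S RR=W
cmd 7: advance +19 → t=122, phase=(1,21,2,13) → FL=S FR=W RL=S RR=S

after cmd 1 (t=31): FL=S FR=S RL=S RR=W
after cmd 2 (t=51): FL=S FR=W RL=S RR=S
after cmd 3 (t=67): FL=W FR=S RL=W RR=S
after cmd 4 (t=84): FL=S FR=S RL=S RR=W
after cmd 5 (t=89): FL=W FR=S RL=W RR=S
after cmd 6 (t=103): FL=S FR=S RL=S RR=W
after cmd 7 (t=122): FL=S FR=W RL=S RR=S


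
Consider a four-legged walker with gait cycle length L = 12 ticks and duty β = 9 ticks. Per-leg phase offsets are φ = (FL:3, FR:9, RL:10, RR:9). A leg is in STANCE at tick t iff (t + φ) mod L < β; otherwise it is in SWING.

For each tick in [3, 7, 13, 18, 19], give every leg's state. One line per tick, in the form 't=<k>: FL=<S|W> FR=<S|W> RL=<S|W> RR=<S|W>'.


t=3: FL=S FR=S RL=S RR=S
t=7: FL=W FR=S RL=S RR=S
t=13: FL=S FR=W RL=W RR=W
t=18: FL=W FR=S RL=S RR=S
t=19: FL=W FR=S RL=S RR=S

t=3: phase=(6,0,1,0) vs β=9 → FL=S FR=S RL=S RR=S
t=7: phase=(10,4,5,4) vs β=9 → FL=W FR=S RL=S RR=S
t=13: phase=(4,10,11,10) vs β=9 → FL=S FR=W RL=W RR=W
t=18: phase=(9,3,4,3) vs β=9 → FL=W FR=S RL=S RR=S
t=19: phase=(10,4,5,4) vs β=9 → FL=W FR=S RL=S RR=S


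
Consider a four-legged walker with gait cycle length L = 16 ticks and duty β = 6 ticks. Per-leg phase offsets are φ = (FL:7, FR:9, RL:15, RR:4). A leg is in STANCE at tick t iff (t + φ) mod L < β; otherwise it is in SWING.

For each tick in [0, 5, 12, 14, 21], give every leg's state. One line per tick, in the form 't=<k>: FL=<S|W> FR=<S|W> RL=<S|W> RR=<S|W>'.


t=0: phase=(7,9,15,4) vs β=6 → FL=W FR=W RL=W RR=S
t=5: phase=(12,14,4,9) vs β=6 → FL=W FR=W RL=S RR=W
t=12: phase=(3,5,11,0) vs β=6 → FL=S FR=S RL=W RR=S
t=14: phase=(5,7,13,2) vs β=6 → FL=S FR=W RL=W RR=S
t=21: phase=(12,14,4,9) vs β=6 → FL=W FR=W RL=S RR=W

t=0: FL=W FR=W RL=W RR=S
t=5: FL=W FR=W RL=S RR=W
t=12: FL=S FR=S RL=W RR=S
t=14: FL=S FR=W RL=W RR=S
t=21: FL=W FR=W RL=S RR=W


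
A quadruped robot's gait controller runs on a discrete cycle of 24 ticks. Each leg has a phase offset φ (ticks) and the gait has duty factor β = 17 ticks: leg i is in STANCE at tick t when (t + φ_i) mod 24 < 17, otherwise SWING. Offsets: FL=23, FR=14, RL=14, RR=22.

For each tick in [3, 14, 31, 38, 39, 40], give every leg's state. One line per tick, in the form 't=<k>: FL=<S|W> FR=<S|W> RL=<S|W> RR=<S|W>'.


t=3: phase=(2,17,17,1) vs β=17 → FL=S FR=W RL=W RR=S
t=14: phase=(13,4,4,12) vs β=17 → FL=S FR=S RL=S RR=S
t=31: phase=(6,21,21,5) vs β=17 → FL=S FR=W RL=W RR=S
t=38: phase=(13,4,4,12) vs β=17 → FL=S FR=S RL=S RR=S
t=39: phase=(14,5,5,13) vs β=17 → FL=S FR=S RL=S RR=S
t=40: phase=(15,6,6,14) vs β=17 → FL=S FR=S RL=S RR=S

t=3: FL=S FR=W RL=W RR=S
t=14: FL=S FR=S RL=S RR=S
t=31: FL=S FR=W RL=W RR=S
t=38: FL=S FR=S RL=S RR=S
t=39: FL=S FR=S RL=S RR=S
t=40: FL=S FR=S RL=S RR=S


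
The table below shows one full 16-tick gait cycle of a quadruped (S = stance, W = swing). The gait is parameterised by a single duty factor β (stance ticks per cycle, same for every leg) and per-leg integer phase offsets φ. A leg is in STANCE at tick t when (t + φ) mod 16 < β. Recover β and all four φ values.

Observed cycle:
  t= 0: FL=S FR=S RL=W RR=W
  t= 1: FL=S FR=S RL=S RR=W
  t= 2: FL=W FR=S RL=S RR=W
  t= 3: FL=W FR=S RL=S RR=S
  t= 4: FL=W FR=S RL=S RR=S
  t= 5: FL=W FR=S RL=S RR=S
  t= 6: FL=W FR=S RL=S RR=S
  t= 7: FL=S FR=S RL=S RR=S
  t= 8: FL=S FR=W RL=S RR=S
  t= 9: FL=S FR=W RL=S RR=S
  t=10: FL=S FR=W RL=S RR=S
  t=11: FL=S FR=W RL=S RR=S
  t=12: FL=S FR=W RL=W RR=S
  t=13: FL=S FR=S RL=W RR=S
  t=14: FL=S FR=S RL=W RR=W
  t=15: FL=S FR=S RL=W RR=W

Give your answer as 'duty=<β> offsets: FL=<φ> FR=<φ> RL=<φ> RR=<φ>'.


duty β = stance ticks per leg = 11
FL: stance ticks = 11; W→S at t=7 → φ=9
FR: stance ticks = 11; W→S at t=13 → φ=3
RL: stance ticks = 11; W→S at t=1 → φ=15
RR: stance ticks = 11; W→S at t=3 → φ=13

duty=11 offsets: FL=9 FR=3 RL=15 RR=13


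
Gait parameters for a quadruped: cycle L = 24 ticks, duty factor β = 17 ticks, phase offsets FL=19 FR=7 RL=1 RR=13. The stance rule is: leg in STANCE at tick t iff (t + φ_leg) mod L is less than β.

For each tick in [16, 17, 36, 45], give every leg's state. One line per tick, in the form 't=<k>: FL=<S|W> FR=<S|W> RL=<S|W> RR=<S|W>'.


t=16: phase=(11,23,17,5) vs β=17 → FL=S FR=W RL=W RR=S
t=17: phase=(12,0,18,6) vs β=17 → FL=S FR=S RL=W RR=S
t=36: phase=(7,19,13,1) vs β=17 → FL=S FR=W RL=S RR=S
t=45: phase=(16,4,22,10) vs β=17 → FL=S FR=S RL=W RR=S

t=16: FL=S FR=W RL=W RR=S
t=17: FL=S FR=S RL=W RR=S
t=36: FL=S FR=W RL=S RR=S
t=45: FL=S FR=S RL=W RR=S


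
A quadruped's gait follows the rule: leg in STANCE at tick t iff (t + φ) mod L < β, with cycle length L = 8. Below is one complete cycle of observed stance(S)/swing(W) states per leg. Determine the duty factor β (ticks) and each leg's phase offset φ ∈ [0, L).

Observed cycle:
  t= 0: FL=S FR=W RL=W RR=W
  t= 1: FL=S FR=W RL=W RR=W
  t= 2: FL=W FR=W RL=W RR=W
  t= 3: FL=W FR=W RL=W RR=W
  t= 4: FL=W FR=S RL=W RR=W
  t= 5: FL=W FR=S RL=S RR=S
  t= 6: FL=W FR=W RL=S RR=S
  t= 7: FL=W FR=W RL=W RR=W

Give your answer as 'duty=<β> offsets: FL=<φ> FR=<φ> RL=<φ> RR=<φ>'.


duty=2 offsets: FL=0 FR=4 RL=3 RR=3

duty β = stance ticks per leg = 2
FL: stance ticks = 2; W→S at t=0 → φ=0
FR: stance ticks = 2; W→S at t=4 → φ=4
RL: stance ticks = 2; W→S at t=5 → φ=3
RR: stance ticks = 2; W→S at t=5 → φ=3


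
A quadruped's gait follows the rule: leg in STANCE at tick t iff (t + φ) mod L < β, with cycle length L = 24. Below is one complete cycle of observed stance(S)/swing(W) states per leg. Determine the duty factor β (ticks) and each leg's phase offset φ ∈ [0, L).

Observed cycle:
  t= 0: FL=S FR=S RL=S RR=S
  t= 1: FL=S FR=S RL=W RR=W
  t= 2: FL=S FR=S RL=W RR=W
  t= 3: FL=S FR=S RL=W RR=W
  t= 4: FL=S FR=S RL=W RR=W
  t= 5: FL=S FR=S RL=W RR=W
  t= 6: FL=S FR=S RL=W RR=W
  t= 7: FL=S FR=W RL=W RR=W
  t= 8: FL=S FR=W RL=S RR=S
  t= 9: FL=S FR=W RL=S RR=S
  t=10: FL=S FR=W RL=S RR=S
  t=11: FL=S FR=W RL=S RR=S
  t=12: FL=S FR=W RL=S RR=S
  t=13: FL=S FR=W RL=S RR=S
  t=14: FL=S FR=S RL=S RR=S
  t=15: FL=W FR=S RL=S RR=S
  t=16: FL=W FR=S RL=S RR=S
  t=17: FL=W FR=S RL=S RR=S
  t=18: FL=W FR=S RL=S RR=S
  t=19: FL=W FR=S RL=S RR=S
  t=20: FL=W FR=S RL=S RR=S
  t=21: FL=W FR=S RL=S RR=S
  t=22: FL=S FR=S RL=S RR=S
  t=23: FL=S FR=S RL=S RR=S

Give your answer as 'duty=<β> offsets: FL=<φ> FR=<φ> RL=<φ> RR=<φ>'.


duty=17 offsets: FL=2 FR=10 RL=16 RR=16

duty β = stance ticks per leg = 17
FL: stance ticks = 17; W→S at t=22 → φ=2
FR: stance ticks = 17; W→S at t=14 → φ=10
RL: stance ticks = 17; W→S at t=8 → φ=16
RR: stance ticks = 17; W→S at t=8 → φ=16


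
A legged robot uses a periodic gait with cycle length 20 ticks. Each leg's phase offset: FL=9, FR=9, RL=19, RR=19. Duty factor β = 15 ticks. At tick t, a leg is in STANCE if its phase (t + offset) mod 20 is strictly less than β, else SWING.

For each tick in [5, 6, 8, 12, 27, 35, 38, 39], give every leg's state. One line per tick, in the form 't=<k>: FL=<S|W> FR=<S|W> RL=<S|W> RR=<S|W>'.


t=5: phase=(14,14,4,4) vs β=15 → FL=S FR=S RL=S RR=S
t=6: phase=(15,15,5,5) vs β=15 → FL=W FR=W RL=S RR=S
t=8: phase=(17,17,7,7) vs β=15 → FL=W FR=W RL=S RR=S
t=12: phase=(1,1,11,11) vs β=15 → FL=S FR=S RL=S RR=S
t=27: phase=(16,16,6,6) vs β=15 → FL=W FR=W RL=S RR=S
t=35: phase=(4,4,14,14) vs β=15 → FL=S FR=S RL=S RR=S
t=38: phase=(7,7,17,17) vs β=15 → FL=S FR=S RL=W RR=W
t=39: phase=(8,8,18,18) vs β=15 → FL=S FR=S RL=W RR=W

t=5: FL=S FR=S RL=S RR=S
t=6: FL=W FR=W RL=S RR=S
t=8: FL=W FR=W RL=S RR=S
t=12: FL=S FR=S RL=S RR=S
t=27: FL=W FR=W RL=S RR=S
t=35: FL=S FR=S RL=S RR=S
t=38: FL=S FR=S RL=W RR=W
t=39: FL=S FR=S RL=W RR=W


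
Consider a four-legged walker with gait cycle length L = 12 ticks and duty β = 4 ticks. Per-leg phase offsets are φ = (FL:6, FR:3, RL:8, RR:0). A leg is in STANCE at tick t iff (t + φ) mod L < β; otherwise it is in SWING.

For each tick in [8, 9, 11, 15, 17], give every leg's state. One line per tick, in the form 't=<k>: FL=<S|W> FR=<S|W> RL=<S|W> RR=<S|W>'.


t=8: FL=S FR=W RL=W RR=W
t=9: FL=S FR=S RL=W RR=W
t=11: FL=W FR=S RL=W RR=W
t=15: FL=W FR=W RL=W RR=S
t=17: FL=W FR=W RL=S RR=W

t=8: phase=(2,11,4,8) vs β=4 → FL=S FR=W RL=W RR=W
t=9: phase=(3,0,5,9) vs β=4 → FL=S FR=S RL=W RR=W
t=11: phase=(5,2,7,11) vs β=4 → FL=W FR=S RL=W RR=W
t=15: phase=(9,6,11,3) vs β=4 → FL=W FR=W RL=W RR=S
t=17: phase=(11,8,1,5) vs β=4 → FL=W FR=W RL=S RR=W


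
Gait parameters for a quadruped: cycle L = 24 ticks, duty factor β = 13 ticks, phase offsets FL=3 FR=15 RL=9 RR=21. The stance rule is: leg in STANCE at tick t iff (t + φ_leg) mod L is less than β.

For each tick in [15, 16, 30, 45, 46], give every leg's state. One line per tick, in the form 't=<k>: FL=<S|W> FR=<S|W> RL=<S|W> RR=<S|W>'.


t=15: phase=(18,6,0,12) vs β=13 → FL=W FR=S RL=S RR=S
t=16: phase=(19,7,1,13) vs β=13 → FL=W FR=S RL=S RR=W
t=30: phase=(9,21,15,3) vs β=13 → FL=S FR=W RL=W RR=S
t=45: phase=(0,12,6,18) vs β=13 → FL=S FR=S RL=S RR=W
t=46: phase=(1,13,7,19) vs β=13 → FL=S FR=W RL=S RR=W

t=15: FL=W FR=S RL=S RR=S
t=16: FL=W FR=S RL=S RR=W
t=30: FL=S FR=W RL=W RR=S
t=45: FL=S FR=S RL=S RR=W
t=46: FL=S FR=W RL=S RR=W


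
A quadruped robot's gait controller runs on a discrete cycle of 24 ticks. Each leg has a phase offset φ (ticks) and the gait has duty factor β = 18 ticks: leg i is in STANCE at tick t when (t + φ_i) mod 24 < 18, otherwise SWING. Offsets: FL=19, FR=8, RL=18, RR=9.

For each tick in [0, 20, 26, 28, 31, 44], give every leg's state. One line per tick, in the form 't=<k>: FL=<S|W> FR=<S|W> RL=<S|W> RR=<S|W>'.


t=0: phase=(19,8,18,9) vs β=18 → FL=W FR=S RL=W RR=S
t=20: phase=(15,4,14,5) vs β=18 → FL=S FR=S RL=S RR=S
t=26: phase=(21,10,20,11) vs β=18 → FL=W FR=S RL=W RR=S
t=28: phase=(23,12,22,13) vs β=18 → FL=W FR=S RL=W RR=S
t=31: phase=(2,15,1,16) vs β=18 → FL=S FR=S RL=S RR=S
t=44: phase=(15,4,14,5) vs β=18 → FL=S FR=S RL=S RR=S

t=0: FL=W FR=S RL=W RR=S
t=20: FL=S FR=S RL=S RR=S
t=26: FL=W FR=S RL=W RR=S
t=28: FL=W FR=S RL=W RR=S
t=31: FL=S FR=S RL=S RR=S
t=44: FL=S FR=S RL=S RR=S


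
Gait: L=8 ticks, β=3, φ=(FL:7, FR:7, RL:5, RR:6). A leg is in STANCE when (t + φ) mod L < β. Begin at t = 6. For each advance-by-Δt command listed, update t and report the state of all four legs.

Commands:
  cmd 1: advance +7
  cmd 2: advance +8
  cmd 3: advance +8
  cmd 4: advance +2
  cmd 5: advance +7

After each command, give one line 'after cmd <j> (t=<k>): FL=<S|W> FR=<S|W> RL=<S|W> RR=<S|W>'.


start t=6: FL=W FR=W RL=W RR=W
cmd 1: advance +7 → t=13, phase=(4,4,2,3) → FL=W FR=W RL=S RR=W
cmd 2: advance +8 → t=21, phase=(4,4,2,3) → FL=W FR=W RL=S RR=W
cmd 3: advance +8 → t=29, phase=(4,4,2,3) → FL=W FR=W RL=S RR=W
cmd 4: advance +2 → t=31, phase=(6,6,4,5) → FL=W FR=W RL=W RR=W
cmd 5: advance +7 → t=38, phase=(5,5,3,4) → FL=W FR=W RL=W RR=W

after cmd 1 (t=13): FL=W FR=W RL=S RR=W
after cmd 2 (t=21): FL=W FR=W RL=S RR=W
after cmd 3 (t=29): FL=W FR=W RL=S RR=W
after cmd 4 (t=31): FL=W FR=W RL=W RR=W
after cmd 5 (t=38): FL=W FR=W RL=W RR=W


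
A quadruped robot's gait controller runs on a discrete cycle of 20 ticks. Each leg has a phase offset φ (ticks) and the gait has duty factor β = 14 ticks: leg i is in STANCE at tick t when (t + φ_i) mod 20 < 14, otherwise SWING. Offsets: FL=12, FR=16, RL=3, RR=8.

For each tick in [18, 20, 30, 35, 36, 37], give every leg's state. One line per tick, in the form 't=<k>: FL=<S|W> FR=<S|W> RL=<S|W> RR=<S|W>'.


t=18: FL=S FR=W RL=S RR=S
t=20: FL=S FR=W RL=S RR=S
t=30: FL=S FR=S RL=S RR=W
t=35: FL=S FR=S RL=W RR=S
t=36: FL=S FR=S RL=W RR=S
t=37: FL=S FR=S RL=S RR=S

t=18: phase=(10,14,1,6) vs β=14 → FL=S FR=W RL=S RR=S
t=20: phase=(12,16,3,8) vs β=14 → FL=S FR=W RL=S RR=S
t=30: phase=(2,6,13,18) vs β=14 → FL=S FR=S RL=S RR=W
t=35: phase=(7,11,18,3) vs β=14 → FL=S FR=S RL=W RR=S
t=36: phase=(8,12,19,4) vs β=14 → FL=S FR=S RL=W RR=S
t=37: phase=(9,13,0,5) vs β=14 → FL=S FR=S RL=S RR=S


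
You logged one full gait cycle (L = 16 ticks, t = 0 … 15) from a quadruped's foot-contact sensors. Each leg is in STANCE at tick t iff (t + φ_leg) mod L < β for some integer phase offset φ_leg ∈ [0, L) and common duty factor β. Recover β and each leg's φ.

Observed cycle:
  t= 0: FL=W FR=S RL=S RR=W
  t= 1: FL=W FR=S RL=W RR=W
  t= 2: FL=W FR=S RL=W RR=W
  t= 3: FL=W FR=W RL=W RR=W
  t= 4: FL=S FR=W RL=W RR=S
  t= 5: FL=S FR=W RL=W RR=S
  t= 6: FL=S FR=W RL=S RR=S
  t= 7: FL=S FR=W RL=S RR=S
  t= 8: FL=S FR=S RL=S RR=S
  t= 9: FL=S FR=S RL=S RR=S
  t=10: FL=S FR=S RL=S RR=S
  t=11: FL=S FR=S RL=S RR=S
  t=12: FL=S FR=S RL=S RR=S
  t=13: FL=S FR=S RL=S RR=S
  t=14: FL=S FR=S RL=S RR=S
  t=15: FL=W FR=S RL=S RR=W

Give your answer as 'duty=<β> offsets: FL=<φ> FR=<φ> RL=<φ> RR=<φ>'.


duty β = stance ticks per leg = 11
FL: stance ticks = 11; W→S at t=4 → φ=12
FR: stance ticks = 11; W→S at t=8 → φ=8
RL: stance ticks = 11; W→S at t=6 → φ=10
RR: stance ticks = 11; W→S at t=4 → φ=12

duty=11 offsets: FL=12 FR=8 RL=10 RR=12


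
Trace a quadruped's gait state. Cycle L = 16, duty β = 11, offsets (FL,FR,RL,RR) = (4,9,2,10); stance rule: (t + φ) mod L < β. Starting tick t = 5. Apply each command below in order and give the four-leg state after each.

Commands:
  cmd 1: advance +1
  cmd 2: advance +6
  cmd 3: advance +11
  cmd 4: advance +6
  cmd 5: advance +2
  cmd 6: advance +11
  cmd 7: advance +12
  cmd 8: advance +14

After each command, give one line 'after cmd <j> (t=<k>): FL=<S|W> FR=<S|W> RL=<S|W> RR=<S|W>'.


start t=5: FL=S FR=W RL=S RR=W
cmd 1: advance +1 → t=6, phase=(10,15,8,0) → FL=S FR=W RL=S RR=S
cmd 2: advance +6 → t=12, phase=(0,5,14,6) → FL=S FR=S RL=W RR=S
cmd 3: advance +11 → t=23, phase=(11,0,9,1) → FL=W FR=S RL=S RR=S
cmd 4: advance +6 → t=29, phase=(1,6,15,7) → FL=S FR=S RL=W RR=S
cmd 5: advance +2 → t=31, phase=(3,8,1,9) → FL=S FR=S RL=S RR=S
cmd 6: advance +11 → t=42, phase=(14,3,12,4) → FL=W FR=S RL=W RR=S
cmd 7: advance +12 → t=54, phase=(10,15,8,0) → FL=S FR=W RL=S RR=S
cmd 8: advance +14 → t=68, phase=(8,13,6,14) → FL=S FR=W RL=S RR=W

after cmd 1 (t=6): FL=S FR=W RL=S RR=S
after cmd 2 (t=12): FL=S FR=S RL=W RR=S
after cmd 3 (t=23): FL=W FR=S RL=S RR=S
after cmd 4 (t=29): FL=S FR=S RL=W RR=S
after cmd 5 (t=31): FL=S FR=S RL=S RR=S
after cmd 6 (t=42): FL=W FR=S RL=W RR=S
after cmd 7 (t=54): FL=S FR=W RL=S RR=S
after cmd 8 (t=68): FL=S FR=W RL=S RR=W


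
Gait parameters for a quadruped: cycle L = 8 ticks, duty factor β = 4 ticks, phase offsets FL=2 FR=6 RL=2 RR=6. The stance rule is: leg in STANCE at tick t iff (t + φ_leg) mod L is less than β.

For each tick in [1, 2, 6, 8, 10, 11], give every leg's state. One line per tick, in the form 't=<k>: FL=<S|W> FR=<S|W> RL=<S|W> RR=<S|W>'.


t=1: FL=S FR=W RL=S RR=W
t=2: FL=W FR=S RL=W RR=S
t=6: FL=S FR=W RL=S RR=W
t=8: FL=S FR=W RL=S RR=W
t=10: FL=W FR=S RL=W RR=S
t=11: FL=W FR=S RL=W RR=S

t=1: phase=(3,7,3,7) vs β=4 → FL=S FR=W RL=S RR=W
t=2: phase=(4,0,4,0) vs β=4 → FL=W FR=S RL=W RR=S
t=6: phase=(0,4,0,4) vs β=4 → FL=S FR=W RL=S RR=W
t=8: phase=(2,6,2,6) vs β=4 → FL=S FR=W RL=S RR=W
t=10: phase=(4,0,4,0) vs β=4 → FL=W FR=S RL=W RR=S
t=11: phase=(5,1,5,1) vs β=4 → FL=W FR=S RL=W RR=S


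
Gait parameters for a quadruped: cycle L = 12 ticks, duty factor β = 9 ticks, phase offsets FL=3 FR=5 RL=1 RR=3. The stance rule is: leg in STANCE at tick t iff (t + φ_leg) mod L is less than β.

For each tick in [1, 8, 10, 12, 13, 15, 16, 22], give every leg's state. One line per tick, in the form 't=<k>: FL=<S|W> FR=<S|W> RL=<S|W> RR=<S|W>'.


t=1: FL=S FR=S RL=S RR=S
t=8: FL=W FR=S RL=W RR=W
t=10: FL=S FR=S RL=W RR=S
t=12: FL=S FR=S RL=S RR=S
t=13: FL=S FR=S RL=S RR=S
t=15: FL=S FR=S RL=S RR=S
t=16: FL=S FR=W RL=S RR=S
t=22: FL=S FR=S RL=W RR=S

t=1: phase=(4,6,2,4) vs β=9 → FL=S FR=S RL=S RR=S
t=8: phase=(11,1,9,11) vs β=9 → FL=W FR=S RL=W RR=W
t=10: phase=(1,3,11,1) vs β=9 → FL=S FR=S RL=W RR=S
t=12: phase=(3,5,1,3) vs β=9 → FL=S FR=S RL=S RR=S
t=13: phase=(4,6,2,4) vs β=9 → FL=S FR=S RL=S RR=S
t=15: phase=(6,8,4,6) vs β=9 → FL=S FR=S RL=S RR=S
t=16: phase=(7,9,5,7) vs β=9 → FL=S FR=W RL=S RR=S
t=22: phase=(1,3,11,1) vs β=9 → FL=S FR=S RL=W RR=S


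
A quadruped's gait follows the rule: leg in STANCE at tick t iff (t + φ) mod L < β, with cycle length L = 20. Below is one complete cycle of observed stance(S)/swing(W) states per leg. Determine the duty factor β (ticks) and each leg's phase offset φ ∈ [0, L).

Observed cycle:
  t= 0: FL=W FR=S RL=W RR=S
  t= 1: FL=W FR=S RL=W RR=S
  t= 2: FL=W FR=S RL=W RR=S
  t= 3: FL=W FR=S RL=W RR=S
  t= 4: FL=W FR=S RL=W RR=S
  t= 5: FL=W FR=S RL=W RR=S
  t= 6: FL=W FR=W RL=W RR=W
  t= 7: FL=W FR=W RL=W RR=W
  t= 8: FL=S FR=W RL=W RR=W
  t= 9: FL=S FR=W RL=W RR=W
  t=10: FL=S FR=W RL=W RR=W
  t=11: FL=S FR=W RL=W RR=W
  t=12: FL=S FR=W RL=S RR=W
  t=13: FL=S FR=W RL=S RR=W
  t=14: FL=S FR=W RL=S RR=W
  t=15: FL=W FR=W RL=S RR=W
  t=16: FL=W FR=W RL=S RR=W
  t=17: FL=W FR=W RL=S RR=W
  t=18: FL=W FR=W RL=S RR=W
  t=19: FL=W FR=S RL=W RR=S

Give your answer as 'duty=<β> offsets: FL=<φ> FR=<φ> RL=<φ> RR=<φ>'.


duty=7 offsets: FL=12 FR=1 RL=8 RR=1

duty β = stance ticks per leg = 7
FL: stance ticks = 7; W→S at t=8 → φ=12
FR: stance ticks = 7; W→S at t=19 → φ=1
RL: stance ticks = 7; W→S at t=12 → φ=8
RR: stance ticks = 7; W→S at t=19 → φ=1


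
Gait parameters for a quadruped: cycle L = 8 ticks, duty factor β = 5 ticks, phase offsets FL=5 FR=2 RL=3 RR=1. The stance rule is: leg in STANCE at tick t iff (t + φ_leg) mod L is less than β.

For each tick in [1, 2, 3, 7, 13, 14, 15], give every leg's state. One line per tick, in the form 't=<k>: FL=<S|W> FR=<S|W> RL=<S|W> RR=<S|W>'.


t=1: FL=W FR=S RL=S RR=S
t=2: FL=W FR=S RL=W RR=S
t=3: FL=S FR=W RL=W RR=S
t=7: FL=S FR=S RL=S RR=S
t=13: FL=S FR=W RL=S RR=W
t=14: FL=S FR=S RL=S RR=W
t=15: FL=S FR=S RL=S RR=S

t=1: phase=(6,3,4,2) vs β=5 → FL=W FR=S RL=S RR=S
t=2: phase=(7,4,5,3) vs β=5 → FL=W FR=S RL=W RR=S
t=3: phase=(0,5,6,4) vs β=5 → FL=S FR=W RL=W RR=S
t=7: phase=(4,1,2,0) vs β=5 → FL=S FR=S RL=S RR=S
t=13: phase=(2,7,0,6) vs β=5 → FL=S FR=W RL=S RR=W
t=14: phase=(3,0,1,7) vs β=5 → FL=S FR=S RL=S RR=W
t=15: phase=(4,1,2,0) vs β=5 → FL=S FR=S RL=S RR=S


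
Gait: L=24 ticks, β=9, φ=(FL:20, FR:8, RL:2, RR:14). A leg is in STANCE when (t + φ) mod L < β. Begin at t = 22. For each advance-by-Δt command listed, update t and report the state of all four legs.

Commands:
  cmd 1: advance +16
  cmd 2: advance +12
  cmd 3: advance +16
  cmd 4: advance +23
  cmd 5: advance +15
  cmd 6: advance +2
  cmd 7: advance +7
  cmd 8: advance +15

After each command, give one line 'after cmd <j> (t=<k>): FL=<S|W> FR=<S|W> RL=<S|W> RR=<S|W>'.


after cmd 1 (t=38): FL=W FR=W RL=W RR=S
after cmd 2 (t=50): FL=W FR=W RL=S RR=W
after cmd 3 (t=66): FL=W FR=S RL=W RR=S
after cmd 4 (t=89): FL=W FR=S RL=W RR=S
after cmd 5 (t=104): FL=S FR=W RL=W RR=W
after cmd 6 (t=106): FL=S FR=W RL=W RR=S
after cmd 7 (t=113): FL=W FR=S RL=W RR=S
after cmd 8 (t=128): FL=S FR=W RL=W RR=W

start t=22: FL=W FR=S RL=S RR=W
cmd 1: advance +16 → t=38, phase=(10,22,16,4) → FL=W FR=W RL=W RR=S
cmd 2: advance +12 → t=50, phase=(22,10,4,16) → FL=W FR=W RL=S RR=W
cmd 3: advance +16 → t=66, phase=(14,2,20,8) → FL=W FR=S RL=W RR=S
cmd 4: advance +23 → t=89, phase=(13,1,19,7) → FL=W FR=S RL=W RR=S
cmd 5: advance +15 → t=104, phase=(4,16,10,22) → FL=S FR=W RL=W RR=W
cmd 6: advance +2 → t=106, phase=(6,18,12,0) → FL=S FR=W RL=W RR=S
cmd 7: advance +7 → t=113, phase=(13,1,19,7) → FL=W FR=S RL=W RR=S
cmd 8: advance +15 → t=128, phase=(4,16,10,22) → FL=S FR=W RL=W RR=W


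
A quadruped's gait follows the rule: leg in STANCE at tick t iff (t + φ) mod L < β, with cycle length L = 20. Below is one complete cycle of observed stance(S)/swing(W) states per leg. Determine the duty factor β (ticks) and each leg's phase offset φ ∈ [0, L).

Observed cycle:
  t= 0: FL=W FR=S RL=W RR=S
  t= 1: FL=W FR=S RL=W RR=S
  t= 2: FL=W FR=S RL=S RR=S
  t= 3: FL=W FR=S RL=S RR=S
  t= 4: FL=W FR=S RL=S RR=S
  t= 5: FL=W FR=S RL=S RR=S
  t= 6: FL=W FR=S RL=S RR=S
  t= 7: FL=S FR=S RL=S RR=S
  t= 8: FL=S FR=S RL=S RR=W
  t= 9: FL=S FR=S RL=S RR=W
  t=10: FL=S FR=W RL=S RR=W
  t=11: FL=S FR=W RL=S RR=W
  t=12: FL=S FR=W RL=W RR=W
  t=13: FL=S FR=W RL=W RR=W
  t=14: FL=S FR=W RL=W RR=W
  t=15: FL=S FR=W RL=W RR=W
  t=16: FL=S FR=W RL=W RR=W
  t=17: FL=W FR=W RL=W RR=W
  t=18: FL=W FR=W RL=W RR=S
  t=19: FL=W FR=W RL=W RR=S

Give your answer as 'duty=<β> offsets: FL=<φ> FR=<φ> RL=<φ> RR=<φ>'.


duty=10 offsets: FL=13 FR=0 RL=18 RR=2

duty β = stance ticks per leg = 10
FL: stance ticks = 10; W→S at t=7 → φ=13
FR: stance ticks = 10; W→S at t=0 → φ=0
RL: stance ticks = 10; W→S at t=2 → φ=18
RR: stance ticks = 10; W→S at t=18 → φ=2


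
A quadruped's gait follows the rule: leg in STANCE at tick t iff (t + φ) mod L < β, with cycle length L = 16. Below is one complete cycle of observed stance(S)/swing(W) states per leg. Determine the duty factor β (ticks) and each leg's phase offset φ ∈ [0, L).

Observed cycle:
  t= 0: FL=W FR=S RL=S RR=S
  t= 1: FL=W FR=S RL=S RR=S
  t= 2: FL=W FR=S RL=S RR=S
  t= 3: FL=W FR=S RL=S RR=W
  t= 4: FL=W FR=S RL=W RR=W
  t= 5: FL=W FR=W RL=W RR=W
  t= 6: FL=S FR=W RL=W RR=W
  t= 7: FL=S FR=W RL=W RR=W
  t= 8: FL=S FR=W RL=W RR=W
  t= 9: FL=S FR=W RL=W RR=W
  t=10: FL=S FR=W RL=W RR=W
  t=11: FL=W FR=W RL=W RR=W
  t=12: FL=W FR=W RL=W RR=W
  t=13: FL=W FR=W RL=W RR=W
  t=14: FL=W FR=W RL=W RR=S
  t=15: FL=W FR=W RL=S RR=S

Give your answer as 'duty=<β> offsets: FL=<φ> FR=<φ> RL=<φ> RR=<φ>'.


duty β = stance ticks per leg = 5
FL: stance ticks = 5; W→S at t=6 → φ=10
FR: stance ticks = 5; W→S at t=0 → φ=0
RL: stance ticks = 5; W→S at t=15 → φ=1
RR: stance ticks = 5; W→S at t=14 → φ=2

duty=5 offsets: FL=10 FR=0 RL=1 RR=2
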